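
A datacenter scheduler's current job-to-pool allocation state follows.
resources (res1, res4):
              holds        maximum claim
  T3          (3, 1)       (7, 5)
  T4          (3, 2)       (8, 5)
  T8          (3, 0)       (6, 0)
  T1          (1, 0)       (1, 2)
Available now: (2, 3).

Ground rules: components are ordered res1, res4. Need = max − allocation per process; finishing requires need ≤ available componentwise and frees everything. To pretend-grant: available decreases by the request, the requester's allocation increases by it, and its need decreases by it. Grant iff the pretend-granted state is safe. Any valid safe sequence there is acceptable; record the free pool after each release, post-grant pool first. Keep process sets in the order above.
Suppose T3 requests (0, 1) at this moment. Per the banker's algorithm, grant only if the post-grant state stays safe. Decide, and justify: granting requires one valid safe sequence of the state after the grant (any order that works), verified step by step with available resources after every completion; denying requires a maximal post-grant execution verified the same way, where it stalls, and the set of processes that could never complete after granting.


DENY. Granting would leave the state unsafe.
Key observation: the pool after T1, T8 is (6, 2); every surviving request exceeds it in res4, so progress ends there.
After a pretend grant, a maximal execution: T1, T8 — then nothing else fits. Verifying each step:
  pool = (2, 2)
  run T1 (needs (0, 2), free (2, 2)); after release of (1, 0) the pool is (3, 2)
  run T8 (needs (3, 0), free (3, 2)); after release of (3, 0) the pool is (6, 2)
  blocked: T3 wants (4, 3), pool (6, 2) — not enough res4
  blocked: T4 wants (5, 3), pool (6, 2) — not enough res4
Post-grant, the permanently blocked set is T3 and T4.


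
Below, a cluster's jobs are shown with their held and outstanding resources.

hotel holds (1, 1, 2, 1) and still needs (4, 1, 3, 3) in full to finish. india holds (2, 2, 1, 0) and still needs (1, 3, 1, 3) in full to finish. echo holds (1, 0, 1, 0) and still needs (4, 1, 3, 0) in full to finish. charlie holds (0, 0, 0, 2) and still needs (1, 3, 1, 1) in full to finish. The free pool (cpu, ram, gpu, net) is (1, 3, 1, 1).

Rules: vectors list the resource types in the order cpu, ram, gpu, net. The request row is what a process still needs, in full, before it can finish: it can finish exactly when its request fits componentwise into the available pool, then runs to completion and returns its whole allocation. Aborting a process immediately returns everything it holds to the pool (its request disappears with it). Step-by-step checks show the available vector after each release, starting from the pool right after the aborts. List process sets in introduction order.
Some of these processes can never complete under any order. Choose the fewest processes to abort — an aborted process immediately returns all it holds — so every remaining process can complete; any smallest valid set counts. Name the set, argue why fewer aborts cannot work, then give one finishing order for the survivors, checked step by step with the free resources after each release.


Abort hotel.
Key observation: no ordering could ever have run echo before the abort of hotel; with (1, 1, 2, 1) back in the pool it fits at step 3.
Minimality: the empty abort set fails — the state is deadlocked as it stands.
The survivors complete as charlie, india, echo. Step-by-step check (starting from the post-abort pool):
  pool = (2, 4, 3, 2)
  run charlie (needs (1, 3, 1, 1), free (2, 4, 3, 2)); after release of (0, 0, 0, 2) the pool is (2, 4, 3, 4)
  run india (needs (1, 3, 1, 3), free (2, 4, 3, 4)); after release of (2, 2, 1, 0) the pool is (4, 6, 4, 4)
  run echo (needs (4, 1, 3, 0), free (4, 6, 4, 4)); after release of (1, 0, 1, 0) the pool is (5, 6, 5, 4)


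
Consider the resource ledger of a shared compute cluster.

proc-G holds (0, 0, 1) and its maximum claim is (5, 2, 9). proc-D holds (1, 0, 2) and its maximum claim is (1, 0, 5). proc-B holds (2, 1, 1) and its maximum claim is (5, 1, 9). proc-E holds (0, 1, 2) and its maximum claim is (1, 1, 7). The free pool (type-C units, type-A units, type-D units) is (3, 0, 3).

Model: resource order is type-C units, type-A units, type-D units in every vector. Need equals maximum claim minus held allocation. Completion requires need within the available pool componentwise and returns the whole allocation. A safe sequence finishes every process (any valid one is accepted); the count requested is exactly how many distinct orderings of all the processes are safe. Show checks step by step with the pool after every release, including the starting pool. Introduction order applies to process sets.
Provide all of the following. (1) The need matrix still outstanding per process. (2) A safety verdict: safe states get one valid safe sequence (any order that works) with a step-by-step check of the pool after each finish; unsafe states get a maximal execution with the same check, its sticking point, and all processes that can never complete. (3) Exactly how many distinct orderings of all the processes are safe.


(1) Need matrix, components ordered type-C units, type-A units, type-D units:
  proc-G: (5, 2, 8)
  proc-D: (0, 0, 3)
  proc-B: (3, 0, 8)
  proc-E: (1, 0, 5)
(2) UNSAFE — no complete ordering exists.
Key observation: even finishing proc-D, proc-E leaves just (4, 1, 7) free — too little type-D units for any of the remaining processes.
The run proc-D, proc-E cannot be extended any further. Walking it through:
  pool = (3, 0, 3)
  proc-D: need (0, 0, 3) fits (3, 0, 3); releases (1, 0, 2), pool now (4, 0, 5)
  proc-E: need (1, 0, 5) fits (4, 0, 5); releases (0, 1, 2), pool now (4, 1, 7)
  proc-G cannot run: need (5, 2, 8) vs free (4, 1, 7) (insufficient type-C units, type-A units and type-D units)
  proc-B cannot run: need (3, 0, 8) vs free (4, 1, 7) (insufficient type-D units)
Permanently blocked: proc-G and proc-B.
(3) Exactly 0 of the possible complete orderings are safe sequences.


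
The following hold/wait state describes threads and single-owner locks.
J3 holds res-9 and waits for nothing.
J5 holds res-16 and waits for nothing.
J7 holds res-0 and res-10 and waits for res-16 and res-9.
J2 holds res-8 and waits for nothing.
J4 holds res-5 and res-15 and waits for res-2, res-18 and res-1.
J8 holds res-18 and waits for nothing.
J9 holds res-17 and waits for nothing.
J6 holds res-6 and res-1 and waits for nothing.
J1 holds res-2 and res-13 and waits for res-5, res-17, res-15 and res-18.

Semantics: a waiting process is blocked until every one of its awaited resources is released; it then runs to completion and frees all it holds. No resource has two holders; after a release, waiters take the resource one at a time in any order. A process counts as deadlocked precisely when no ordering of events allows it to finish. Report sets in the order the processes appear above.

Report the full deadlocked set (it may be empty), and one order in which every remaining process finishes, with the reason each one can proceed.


The deadlocked set is J4 and J1.
Key observation: along J4 -> J1 -> J4, each member waits on what the next one holds — a deadlock; no other process is dragged down with it.
One completion order for the rest: J3, J5, J9, J2, J8, J7, J6.
Step-by-step check:
  J3 waits on nothing -> runs at once and releases res-9
  J5 waits on nothing -> runs at once and releases res-16
  J9 waits on nothing -> runs at once and releases res-17
  J2 waits on nothing -> runs at once and releases res-8
  J8 waits on nothing -> runs at once and releases res-18
  J7 waits on res-16 and res-9 — all released -> runs and releases res-0 and res-10
  J6 waits on nothing -> runs at once and releases res-6 and res-1


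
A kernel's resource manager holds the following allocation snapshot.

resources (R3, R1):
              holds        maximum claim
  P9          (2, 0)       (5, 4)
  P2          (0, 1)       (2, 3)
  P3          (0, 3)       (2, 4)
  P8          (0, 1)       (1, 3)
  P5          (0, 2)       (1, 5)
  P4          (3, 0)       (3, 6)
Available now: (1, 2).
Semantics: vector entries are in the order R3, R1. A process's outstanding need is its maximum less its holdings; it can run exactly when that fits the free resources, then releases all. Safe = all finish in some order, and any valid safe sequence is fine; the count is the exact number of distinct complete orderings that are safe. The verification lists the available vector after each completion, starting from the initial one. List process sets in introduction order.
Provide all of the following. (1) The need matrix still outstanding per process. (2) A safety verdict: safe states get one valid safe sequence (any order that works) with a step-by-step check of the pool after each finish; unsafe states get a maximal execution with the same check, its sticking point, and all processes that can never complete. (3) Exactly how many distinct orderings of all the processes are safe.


(1) Remaining need (order R3, R1):
  P9: (3, 4)
  P2: (2, 2)
  P3: (2, 1)
  P8: (1, 2)
  P5: (1, 3)
  P4: (0, 6)
(2) UNSAFE.
Key observation: after P8, P5 the pool peaks at (1, 5), and each blocked process is short somewhere: P9 on R3; P2 on R3; P3 on R3; P4 on R1.
The run P8, P5 cannot be extended any further. Verifying each step:
  pool = (1, 2)
  run P8 (needs (1, 2), free (1, 2)); after release of (0, 1) the pool is (1, 3)
  run P5 (needs (1, 3), free (1, 3)); after release of (0, 2) the pool is (1, 5)
  P9 cannot run: need (3, 4) vs free (1, 5) (insufficient R3)
  P2 cannot run: need (2, 2) vs free (1, 5) (insufficient R3)
  P3 cannot run: need (2, 1) vs free (1, 5) (insufficient R3)
  P4 cannot run: need (0, 6) vs free (1, 5) (insufficient R1)
Never able to finish: P9, P2, P3 and P4.
(3) Exactly 0 of the possible complete orderings are safe sequences.


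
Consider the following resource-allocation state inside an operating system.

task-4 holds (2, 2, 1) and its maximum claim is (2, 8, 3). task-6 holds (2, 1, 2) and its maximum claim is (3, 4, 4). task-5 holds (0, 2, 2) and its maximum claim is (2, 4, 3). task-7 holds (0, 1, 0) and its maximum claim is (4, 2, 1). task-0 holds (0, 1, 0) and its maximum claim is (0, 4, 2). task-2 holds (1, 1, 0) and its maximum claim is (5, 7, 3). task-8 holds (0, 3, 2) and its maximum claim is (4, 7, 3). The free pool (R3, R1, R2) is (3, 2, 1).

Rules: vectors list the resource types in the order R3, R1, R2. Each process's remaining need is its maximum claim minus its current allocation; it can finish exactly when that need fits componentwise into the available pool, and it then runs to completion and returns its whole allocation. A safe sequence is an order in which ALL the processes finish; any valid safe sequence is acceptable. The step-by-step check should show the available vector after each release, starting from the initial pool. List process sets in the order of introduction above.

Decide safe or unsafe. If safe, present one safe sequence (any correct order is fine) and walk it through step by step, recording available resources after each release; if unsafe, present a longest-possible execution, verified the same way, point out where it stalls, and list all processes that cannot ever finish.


SAFE. One safe sequence: task-5, task-6, task-8, task-0, task-2, task-7, task-4.
Key observation: at task-5 the run first touches a limit — (2, 2, 1) against (3, 2, 1), exact on a resource it actually requests.
Walking it through:
  pool = (3, 2, 1)
  run task-5 (needs (2, 2, 1), free (3, 2, 1)); after release of (0, 2, 2) the pool is (3, 4, 3)
  run task-6 (needs (1, 3, 2), free (3, 4, 3)); after release of (2, 1, 2) the pool is (5, 5, 5)
  run task-8 (needs (4, 4, 1), free (5, 5, 5)); after release of (0, 3, 2) the pool is (5, 8, 7)
  run task-0 (needs (0, 3, 2), free (5, 8, 7)); after release of (0, 1, 0) the pool is (5, 9, 7)
  run task-2 (needs (4, 6, 3), free (5, 9, 7)); after release of (1, 1, 0) the pool is (6, 10, 7)
  run task-7 (needs (4, 1, 1), free (6, 10, 7)); after release of (0, 1, 0) the pool is (6, 11, 7)
  run task-4 (needs (0, 6, 2), free (6, 11, 7)); after release of (2, 2, 1) the pool is (8, 13, 8)


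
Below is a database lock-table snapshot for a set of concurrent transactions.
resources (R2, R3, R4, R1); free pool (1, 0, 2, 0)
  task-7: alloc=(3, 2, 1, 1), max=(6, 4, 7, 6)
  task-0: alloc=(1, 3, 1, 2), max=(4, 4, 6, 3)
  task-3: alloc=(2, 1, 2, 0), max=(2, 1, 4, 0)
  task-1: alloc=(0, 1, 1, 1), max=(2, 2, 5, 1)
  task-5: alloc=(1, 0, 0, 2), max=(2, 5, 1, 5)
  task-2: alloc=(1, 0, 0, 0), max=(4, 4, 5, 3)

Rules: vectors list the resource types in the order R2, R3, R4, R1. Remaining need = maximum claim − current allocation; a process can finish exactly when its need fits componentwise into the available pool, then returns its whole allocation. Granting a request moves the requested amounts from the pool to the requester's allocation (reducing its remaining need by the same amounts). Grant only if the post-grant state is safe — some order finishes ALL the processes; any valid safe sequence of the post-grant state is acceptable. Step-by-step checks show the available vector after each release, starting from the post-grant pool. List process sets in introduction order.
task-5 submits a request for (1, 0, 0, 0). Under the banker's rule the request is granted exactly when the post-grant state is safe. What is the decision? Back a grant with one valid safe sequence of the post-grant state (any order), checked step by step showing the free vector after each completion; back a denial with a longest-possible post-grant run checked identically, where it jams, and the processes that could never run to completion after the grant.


DENY — the pretend-granted state is unsafe.
Key observation: after task-3, task-1 the pool peaks at (2, 2, 5, 1), and each blocked process is short somewhere: task-7 on R2, R4, R1; task-0 on R2; task-5 on R3, R1; task-2 on R2, R3, R1.
After a pretend grant, a maximal execution: task-3, task-1 — then nothing else fits. Verifying each step:
  pool = (0, 0, 2, 0)
  task-3: need (0, 0, 2, 0) fits (0, 0, 2, 0); releases (2, 1, 2, 0), pool now (2, 1, 4, 0)
  task-1: need (2, 1, 4, 0) fits (2, 1, 4, 0); releases (0, 1, 1, 1), pool now (2, 2, 5, 1)
  task-7 still needs (3, 2, 6, 5) but only (2, 2, 5, 1) is free — short on R2, R4 and R1
  task-0 still needs (3, 1, 5, 1) but only (2, 2, 5, 1) is free — short on R2
  task-5 still needs (0, 5, 1, 3) but only (2, 2, 5, 1) is free — short on R3 and R1
  task-2 still needs (3, 4, 5, 3) but only (2, 2, 5, 1) is free — short on R2, R3 and R1
Processes that could never finish after the grant: task-7, task-0, task-5 and task-2.


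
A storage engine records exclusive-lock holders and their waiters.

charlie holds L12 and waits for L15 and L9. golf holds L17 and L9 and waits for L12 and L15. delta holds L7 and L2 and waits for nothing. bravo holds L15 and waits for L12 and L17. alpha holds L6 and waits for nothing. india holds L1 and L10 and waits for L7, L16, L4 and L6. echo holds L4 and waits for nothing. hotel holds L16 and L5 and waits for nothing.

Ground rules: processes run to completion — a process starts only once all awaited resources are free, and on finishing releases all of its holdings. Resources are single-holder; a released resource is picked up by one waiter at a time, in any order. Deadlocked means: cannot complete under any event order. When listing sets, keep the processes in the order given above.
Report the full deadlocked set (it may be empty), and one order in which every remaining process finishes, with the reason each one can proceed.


Deadlocked: charlie, golf and bravo.
Key observation: the loop charlie -> golf -> charlie blocks itself forever; bravo is caught in further circular waits.
The rest can finish in the order hotel, delta, echo, alpha, india.
Walking it through:
  run hotel (it waits on nothing); releases L16 and L5
  run delta (it waits on nothing); releases L7 and L2
  run echo (it waits on nothing); releases L4
  run alpha (it waits on nothing); releases L6
  run india (all its waits — L7, L16, L4 and L6 — are resolved); releases L1 and L10


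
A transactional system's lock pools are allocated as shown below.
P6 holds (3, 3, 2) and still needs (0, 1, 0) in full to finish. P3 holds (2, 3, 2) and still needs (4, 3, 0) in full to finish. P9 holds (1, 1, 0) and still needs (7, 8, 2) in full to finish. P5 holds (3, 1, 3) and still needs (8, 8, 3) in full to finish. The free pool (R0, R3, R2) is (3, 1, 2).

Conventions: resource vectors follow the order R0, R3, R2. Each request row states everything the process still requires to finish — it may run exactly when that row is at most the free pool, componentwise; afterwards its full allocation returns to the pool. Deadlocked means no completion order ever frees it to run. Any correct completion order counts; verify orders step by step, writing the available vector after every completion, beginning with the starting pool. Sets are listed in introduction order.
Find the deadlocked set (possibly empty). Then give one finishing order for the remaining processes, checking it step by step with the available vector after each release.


Deadlocked: P9 and P5.
Key observation: no order helps: past P6, P3, the free pool tops out at (8, 7, 6), below what each blocked process needs in R3.
The rest can finish in the order P6, P3. Check, step by step:
  pool = (3, 1, 2)
  P6: need (0, 1, 0) fits (3, 1, 2); releases (3, 3, 2), pool now (6, 4, 4)
  P3: need (4, 3, 0) fits (6, 4, 4); releases (2, 3, 2), pool now (8, 7, 6)
The stuck group stays short no matter what:
  P9 cannot run: need (7, 8, 2) vs free (8, 7, 6) (insufficient R3)
  P5 cannot run: need (8, 8, 3) vs free (8, 7, 6) (insufficient R3)


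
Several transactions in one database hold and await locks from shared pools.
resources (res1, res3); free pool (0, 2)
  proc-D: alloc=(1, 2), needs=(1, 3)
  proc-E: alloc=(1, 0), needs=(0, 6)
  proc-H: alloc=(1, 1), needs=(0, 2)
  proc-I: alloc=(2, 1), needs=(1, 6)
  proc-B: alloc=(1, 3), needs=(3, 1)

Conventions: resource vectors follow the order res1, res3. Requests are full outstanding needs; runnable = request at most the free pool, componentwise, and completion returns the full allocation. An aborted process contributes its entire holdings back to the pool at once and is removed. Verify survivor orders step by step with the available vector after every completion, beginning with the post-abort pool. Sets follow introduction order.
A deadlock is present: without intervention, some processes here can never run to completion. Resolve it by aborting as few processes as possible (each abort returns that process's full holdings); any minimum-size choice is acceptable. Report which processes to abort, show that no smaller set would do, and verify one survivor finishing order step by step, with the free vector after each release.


Minimum abort set: proc-I.
Key observation: no ordering could ever have run proc-B before the abort of proc-I; with (2, 1) back in the pool it fits at step 3.
No smaller set exists: with zero aborts the deadlock remains.
Survivors finish in the order: proc-D, proc-H, proc-B, proc-E. Step-by-step check (pool after the aborts first):
  pool = (2, 3)
  run proc-D (needs (1, 3), free (2, 3)); after release of (1, 2) the pool is (3, 5)
  run proc-H (needs (0, 2), free (3, 5)); after release of (1, 1) the pool is (4, 6)
  run proc-B (needs (3, 1), free (4, 6)); after release of (1, 3) the pool is (5, 9)
  run proc-E (needs (0, 6), free (5, 9)); after release of (1, 0) the pool is (6, 9)


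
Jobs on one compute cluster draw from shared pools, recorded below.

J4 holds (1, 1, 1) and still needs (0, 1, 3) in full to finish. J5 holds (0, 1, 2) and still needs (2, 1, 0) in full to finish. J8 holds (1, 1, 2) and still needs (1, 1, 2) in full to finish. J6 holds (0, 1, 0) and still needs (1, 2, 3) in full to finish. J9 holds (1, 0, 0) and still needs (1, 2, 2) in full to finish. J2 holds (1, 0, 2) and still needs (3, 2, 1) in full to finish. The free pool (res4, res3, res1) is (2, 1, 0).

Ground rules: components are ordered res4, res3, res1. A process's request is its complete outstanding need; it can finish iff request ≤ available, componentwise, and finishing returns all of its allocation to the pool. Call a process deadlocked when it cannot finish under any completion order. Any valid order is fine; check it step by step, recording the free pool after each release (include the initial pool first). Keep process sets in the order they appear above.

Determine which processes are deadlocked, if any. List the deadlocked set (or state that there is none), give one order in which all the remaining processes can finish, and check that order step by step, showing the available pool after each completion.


The deadlocked set is empty.
Key observation: starting with J5, each completion frees enough for the next — no one is permanently blocked.
One completion order for the rest: J5, J8, J9, J6, J4, J2. Verifying each step:
  pool = (2, 1, 0)
  run J5 (needs (2, 1, 0), free (2, 1, 0)); after release of (0, 1, 2) the pool is (2, 2, 2)
  run J8 (needs (1, 1, 2), free (2, 2, 2)); after release of (1, 1, 2) the pool is (3, 3, 4)
  run J9 (needs (1, 2, 2), free (3, 3, 4)); after release of (1, 0, 0) the pool is (4, 3, 4)
  run J6 (needs (1, 2, 3), free (4, 3, 4)); after release of (0, 1, 0) the pool is (4, 4, 4)
  run J4 (needs (0, 1, 3), free (4, 4, 4)); after release of (1, 1, 1) the pool is (5, 5, 5)
  run J2 (needs (3, 2, 1), free (5, 5, 5)); after release of (1, 0, 2) the pool is (6, 5, 7)


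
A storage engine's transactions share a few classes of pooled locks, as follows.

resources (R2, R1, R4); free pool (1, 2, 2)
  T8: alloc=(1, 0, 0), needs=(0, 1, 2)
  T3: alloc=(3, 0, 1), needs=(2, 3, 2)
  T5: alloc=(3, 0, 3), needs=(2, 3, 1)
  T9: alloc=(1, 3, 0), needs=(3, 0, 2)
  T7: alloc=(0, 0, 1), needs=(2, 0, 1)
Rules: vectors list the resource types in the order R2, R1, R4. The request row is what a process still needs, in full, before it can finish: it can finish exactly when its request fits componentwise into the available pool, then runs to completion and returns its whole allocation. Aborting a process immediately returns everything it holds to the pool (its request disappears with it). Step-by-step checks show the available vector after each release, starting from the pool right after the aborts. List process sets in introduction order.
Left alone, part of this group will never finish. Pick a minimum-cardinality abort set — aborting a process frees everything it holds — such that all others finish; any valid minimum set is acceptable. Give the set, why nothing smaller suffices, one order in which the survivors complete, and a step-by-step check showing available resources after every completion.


Minimum abort set: T9.
Key observation: T3 had no path to completion before; after the abort of T9 ((1, 3, 0) returned), step 3 is where it fits.
Why nothing smaller works: aborting no one leaves the state deadlocked as given.
The survivors complete as T7, T8, T3, T5. Check, step by step (starting from the post-abort pool):
  pool = (2, 5, 2)
  run T7 (needs (2, 0, 1), free (2, 5, 2)); after release of (0, 0, 1) the pool is (2, 5, 3)
  run T8 (needs (0, 1, 2), free (2, 5, 3)); after release of (1, 0, 0) the pool is (3, 5, 3)
  run T3 (needs (2, 3, 2), free (3, 5, 3)); after release of (3, 0, 1) the pool is (6, 5, 4)
  run T5 (needs (2, 3, 1), free (6, 5, 4)); after release of (3, 0, 3) the pool is (9, 5, 7)


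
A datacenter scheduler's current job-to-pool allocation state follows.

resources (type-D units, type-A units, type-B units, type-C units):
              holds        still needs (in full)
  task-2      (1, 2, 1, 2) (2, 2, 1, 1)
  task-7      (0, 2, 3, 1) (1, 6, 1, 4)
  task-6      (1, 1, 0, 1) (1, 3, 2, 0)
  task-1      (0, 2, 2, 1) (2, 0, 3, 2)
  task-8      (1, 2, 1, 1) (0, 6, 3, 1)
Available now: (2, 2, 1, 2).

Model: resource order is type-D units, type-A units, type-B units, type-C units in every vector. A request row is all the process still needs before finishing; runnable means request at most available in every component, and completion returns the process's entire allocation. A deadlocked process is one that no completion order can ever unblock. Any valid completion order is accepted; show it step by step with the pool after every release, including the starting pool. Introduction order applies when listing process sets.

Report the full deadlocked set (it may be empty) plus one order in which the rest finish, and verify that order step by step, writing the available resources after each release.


Deadlocked: task-7, task-1 and task-8.
Key observation: after task-2, task-6 the pool peaks at (4, 5, 2, 5), and each blocked process is short somewhere: task-7 on type-A units; task-1 on type-B units; task-8 on type-A units, type-B units.
A valid finishing order for the others: task-2, task-6. Step-by-step check:
  pool = (2, 2, 1, 2)
  task-2 needs (2, 2, 1, 1) <= (2, 2, 1, 2) -> finishes; pool += (1, 2, 1, 2) = (3, 4, 2, 4)
  task-6 needs (1, 3, 2, 0) <= (3, 4, 2, 4) -> finishes; pool += (1, 1, 0, 1) = (4, 5, 2, 5)
None of the blocked processes ever fits:
  blocked: task-7 wants (1, 6, 1, 4), pool (4, 5, 2, 5) — not enough type-A units
  blocked: task-1 wants (2, 0, 3, 2), pool (4, 5, 2, 5) — not enough type-B units
  blocked: task-8 wants (0, 6, 3, 1), pool (4, 5, 2, 5) — not enough type-A units and type-B units


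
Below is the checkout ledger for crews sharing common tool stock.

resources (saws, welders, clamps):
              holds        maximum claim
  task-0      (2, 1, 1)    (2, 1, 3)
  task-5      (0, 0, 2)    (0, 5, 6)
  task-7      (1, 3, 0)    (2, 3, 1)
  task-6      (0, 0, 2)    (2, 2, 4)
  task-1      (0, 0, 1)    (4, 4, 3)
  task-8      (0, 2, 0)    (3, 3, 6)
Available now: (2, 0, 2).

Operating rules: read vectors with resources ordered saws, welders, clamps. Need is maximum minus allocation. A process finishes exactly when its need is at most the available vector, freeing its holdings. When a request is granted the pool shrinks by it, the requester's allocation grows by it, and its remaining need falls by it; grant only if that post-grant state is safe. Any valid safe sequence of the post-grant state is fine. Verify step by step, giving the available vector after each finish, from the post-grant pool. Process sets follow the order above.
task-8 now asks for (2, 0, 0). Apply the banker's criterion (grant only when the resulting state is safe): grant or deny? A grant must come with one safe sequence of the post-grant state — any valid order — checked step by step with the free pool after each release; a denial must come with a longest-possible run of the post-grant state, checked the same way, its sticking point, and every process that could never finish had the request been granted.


DENY — the pretend-granted state is unsafe.
Key observation: after task-0, task-7, task-6 the pool peaks at (3, 4, 5), and each blocked process is short somewhere: task-5 on welders; task-1 on saws; task-8 on clamps.
After a pretend grant, a maximal execution: task-0, task-7, task-6 — then nothing else fits. Step-by-step check:
  pool = (0, 0, 2)
  task-0 needs (0, 0, 2) <= (0, 0, 2) -> finishes; pool += (2, 1, 1) = (2, 1, 3)
  task-7 needs (1, 0, 1) <= (2, 1, 3) -> finishes; pool += (1, 3, 0) = (3, 4, 3)
  task-6 needs (2, 2, 2) <= (3, 4, 3) -> finishes; pool += (0, 0, 2) = (3, 4, 5)
  blocked: task-5 wants (0, 5, 4), pool (3, 4, 5) — not enough welders
  blocked: task-1 wants (4, 4, 2), pool (3, 4, 5) — not enough saws
  blocked: task-8 wants (1, 1, 6), pool (3, 4, 5) — not enough clamps
Processes that could never finish after the grant: task-5, task-1 and task-8.


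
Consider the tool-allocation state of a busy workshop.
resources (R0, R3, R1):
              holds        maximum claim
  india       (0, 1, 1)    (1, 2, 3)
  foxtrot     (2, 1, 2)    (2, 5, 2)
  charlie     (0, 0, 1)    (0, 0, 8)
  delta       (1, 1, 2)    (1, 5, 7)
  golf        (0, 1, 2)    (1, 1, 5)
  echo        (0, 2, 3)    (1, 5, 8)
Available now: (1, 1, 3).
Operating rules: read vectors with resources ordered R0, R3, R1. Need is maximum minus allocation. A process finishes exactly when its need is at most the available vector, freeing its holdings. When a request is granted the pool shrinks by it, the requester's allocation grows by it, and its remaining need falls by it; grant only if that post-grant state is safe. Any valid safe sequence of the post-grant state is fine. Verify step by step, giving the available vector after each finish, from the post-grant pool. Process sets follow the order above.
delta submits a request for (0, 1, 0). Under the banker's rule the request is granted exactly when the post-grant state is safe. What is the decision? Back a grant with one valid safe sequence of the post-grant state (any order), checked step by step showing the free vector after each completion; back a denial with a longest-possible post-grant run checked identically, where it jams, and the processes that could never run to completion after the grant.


DENY: after the grant no complete ordering would exist.
Key observation: after golf, india the pool peaks at (1, 2, 6), and each blocked process is short somewhere: foxtrot on R3; charlie on R1; delta on R3; echo on R3.
On the post-grant state, golf, india is a maximal run — nothing extends it. Check, step by step:
  pool = (1, 0, 3)
  golf: need (1, 0, 3) fits (1, 0, 3); releases (0, 1, 2), pool now (1, 1, 5)
  india: need (1, 1, 2) fits (1, 1, 5); releases (0, 1, 1), pool now (1, 2, 6)
  foxtrot cannot run: need (0, 4, 0) vs free (1, 2, 6) (insufficient R3)
  charlie cannot run: need (0, 0, 7) vs free (1, 2, 6) (insufficient R1)
  delta cannot run: need (0, 3, 5) vs free (1, 2, 6) (insufficient R3)
  echo cannot run: need (1, 3, 5) vs free (1, 2, 6) (insufficient R3)
Processes that could never finish after the grant: foxtrot, charlie, delta and echo.


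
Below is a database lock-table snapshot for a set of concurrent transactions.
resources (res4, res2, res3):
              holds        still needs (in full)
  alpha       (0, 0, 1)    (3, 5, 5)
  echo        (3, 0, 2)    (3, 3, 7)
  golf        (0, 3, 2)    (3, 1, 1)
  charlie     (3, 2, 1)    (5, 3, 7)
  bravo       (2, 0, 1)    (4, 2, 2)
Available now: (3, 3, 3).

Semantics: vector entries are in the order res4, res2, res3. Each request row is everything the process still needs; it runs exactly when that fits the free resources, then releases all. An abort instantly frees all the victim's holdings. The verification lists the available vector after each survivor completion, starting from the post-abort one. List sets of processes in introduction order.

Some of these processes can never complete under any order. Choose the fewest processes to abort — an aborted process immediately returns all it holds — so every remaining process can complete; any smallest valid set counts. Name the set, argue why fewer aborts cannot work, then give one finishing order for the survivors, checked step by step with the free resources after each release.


Minimum abort set: bravo.
Key observation: no ordering could ever have run echo before the abort of bravo; with (2, 0, 1) back in the pool it fits at step 3.
No smaller set exists: with zero aborts the deadlock remains.
Survivors finish in the order: golf, alpha, echo, charlie. Step-by-step check (pool after the aborts first):
  pool = (5, 3, 4)
  golf: need (3, 1, 1) fits (5, 3, 4); releases (0, 3, 2), pool now (5, 6, 6)
  alpha: need (3, 5, 5) fits (5, 6, 6); releases (0, 0, 1), pool now (5, 6, 7)
  echo: need (3, 3, 7) fits (5, 6, 7); releases (3, 0, 2), pool now (8, 6, 9)
  charlie: need (5, 3, 7) fits (8, 6, 9); releases (3, 2, 1), pool now (11, 8, 10)


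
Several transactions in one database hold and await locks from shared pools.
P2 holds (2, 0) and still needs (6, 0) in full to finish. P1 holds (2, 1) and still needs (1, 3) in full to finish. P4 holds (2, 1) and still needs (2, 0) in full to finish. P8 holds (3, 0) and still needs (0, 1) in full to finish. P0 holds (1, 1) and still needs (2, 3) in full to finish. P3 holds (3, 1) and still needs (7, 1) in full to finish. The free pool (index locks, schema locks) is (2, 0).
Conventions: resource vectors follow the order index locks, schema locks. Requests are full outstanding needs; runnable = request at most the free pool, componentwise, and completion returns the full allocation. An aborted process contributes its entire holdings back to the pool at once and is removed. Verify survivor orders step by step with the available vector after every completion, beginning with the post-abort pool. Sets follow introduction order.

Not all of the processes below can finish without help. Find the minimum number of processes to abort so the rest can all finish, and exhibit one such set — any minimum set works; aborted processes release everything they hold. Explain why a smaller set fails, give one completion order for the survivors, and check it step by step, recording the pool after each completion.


The answer: abort P0.
Key observation: no ordering could ever have run P1 before the abort of P0; with (1, 1) back in the pool it fits at step 4.
Why nothing smaller works: aborting no one leaves the state deadlocked as given.
The survivors complete as P4, P8, P3, P1, P2. Walking it through (starting from the post-abort pool):
  pool = (3, 1)
  P4 needs (2, 0) <= (3, 1) -> finishes; pool += (2, 1) = (5, 2)
  P8 needs (0, 1) <= (5, 2) -> finishes; pool += (3, 0) = (8, 2)
  P3 needs (7, 1) <= (8, 2) -> finishes; pool += (3, 1) = (11, 3)
  P1 needs (1, 3) <= (11, 3) -> finishes; pool += (2, 1) = (13, 4)
  P2 needs (6, 0) <= (13, 4) -> finishes; pool += (2, 0) = (15, 4)


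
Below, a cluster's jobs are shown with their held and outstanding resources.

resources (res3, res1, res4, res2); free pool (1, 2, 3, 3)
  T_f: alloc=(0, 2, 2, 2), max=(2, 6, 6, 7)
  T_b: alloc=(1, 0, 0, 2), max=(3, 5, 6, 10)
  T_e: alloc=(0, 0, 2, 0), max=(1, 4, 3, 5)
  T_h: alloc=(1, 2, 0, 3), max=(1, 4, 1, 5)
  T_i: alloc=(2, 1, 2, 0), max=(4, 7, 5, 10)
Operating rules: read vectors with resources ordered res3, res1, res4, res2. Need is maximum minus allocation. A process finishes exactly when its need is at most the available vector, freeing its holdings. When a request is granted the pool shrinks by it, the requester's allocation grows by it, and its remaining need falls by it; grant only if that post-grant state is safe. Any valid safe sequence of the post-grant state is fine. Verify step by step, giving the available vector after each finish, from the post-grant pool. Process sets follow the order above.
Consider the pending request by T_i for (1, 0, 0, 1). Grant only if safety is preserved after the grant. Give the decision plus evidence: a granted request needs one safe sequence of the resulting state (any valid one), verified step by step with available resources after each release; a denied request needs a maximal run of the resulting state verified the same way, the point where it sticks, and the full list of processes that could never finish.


DENY: after the grant no complete ordering would exist.
Key observation: after T_h, T_e the pool peaks at (1, 4, 5, 5), and each blocked process is short somewhere: T_f on res3; T_b on res3, res1, res4, res2; T_i on res1, res2.
On the post-grant state, T_h, T_e is a maximal run — nothing extends it. Check, step by step:
  pool = (0, 2, 3, 2)
  run T_h (needs (0, 2, 1, 2), free (0, 2, 3, 2)); after release of (1, 2, 0, 3) the pool is (1, 4, 3, 5)
  run T_e (needs (1, 4, 1, 5), free (1, 4, 3, 5)); after release of (0, 0, 2, 0) the pool is (1, 4, 5, 5)
  T_f still needs (2, 4, 4, 5) but only (1, 4, 5, 5) is free — short on res3
  T_b still needs (2, 5, 6, 8) but only (1, 4, 5, 5) is free — short on res3, res1, res4 and res2
  T_i still needs (1, 6, 3, 9) but only (1, 4, 5, 5) is free — short on res1 and res2
Processes that could never finish after the grant: T_f, T_b and T_i.


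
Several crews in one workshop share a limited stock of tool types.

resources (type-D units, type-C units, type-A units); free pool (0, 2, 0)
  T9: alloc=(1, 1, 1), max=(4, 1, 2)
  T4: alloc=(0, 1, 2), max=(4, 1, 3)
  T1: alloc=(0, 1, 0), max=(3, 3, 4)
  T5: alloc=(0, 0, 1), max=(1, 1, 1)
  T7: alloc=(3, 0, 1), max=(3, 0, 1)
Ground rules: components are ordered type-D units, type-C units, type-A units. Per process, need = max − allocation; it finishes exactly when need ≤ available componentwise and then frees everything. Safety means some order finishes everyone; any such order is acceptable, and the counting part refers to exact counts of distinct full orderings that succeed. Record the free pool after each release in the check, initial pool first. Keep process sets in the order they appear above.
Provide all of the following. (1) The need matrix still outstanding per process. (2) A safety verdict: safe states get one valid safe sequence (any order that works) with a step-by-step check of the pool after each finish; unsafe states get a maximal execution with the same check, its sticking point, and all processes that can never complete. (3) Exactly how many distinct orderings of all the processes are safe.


(1) Outstanding need per process (order type-D units, type-C units, type-A units):
  T9: (3, 0, 1)
  T4: (4, 0, 1)
  T1: (3, 2, 4)
  T5: (1, 1, 0)
  T7: (0, 0, 0)
(2) The state is SAFE; one workable sequence: T7, T9, T4, T1, T5.
Key observation: at T9 the run first touches a limit — (3, 0, 1) against (3, 2, 1), exact on a resource it actually requests.
Walking it through:
  pool = (0, 2, 0)
  T7: need (0, 0, 0) fits (0, 2, 0); releases (3, 0, 1), pool now (3, 2, 1)
  T9: need (3, 0, 1) fits (3, 2, 1); releases (1, 1, 1), pool now (4, 3, 2)
  T4: need (4, 0, 1) fits (4, 3, 2); releases (0, 1, 2), pool now (4, 4, 4)
  T1: need (3, 2, 4) fits (4, 4, 4); releases (0, 1, 0), pool now (4, 5, 4)
  T5: need (1, 1, 0) fits (4, 5, 4); releases (0, 0, 1), pool now (4, 5, 5)
(3) Exactly 4 of the possible complete orderings are safe sequences.


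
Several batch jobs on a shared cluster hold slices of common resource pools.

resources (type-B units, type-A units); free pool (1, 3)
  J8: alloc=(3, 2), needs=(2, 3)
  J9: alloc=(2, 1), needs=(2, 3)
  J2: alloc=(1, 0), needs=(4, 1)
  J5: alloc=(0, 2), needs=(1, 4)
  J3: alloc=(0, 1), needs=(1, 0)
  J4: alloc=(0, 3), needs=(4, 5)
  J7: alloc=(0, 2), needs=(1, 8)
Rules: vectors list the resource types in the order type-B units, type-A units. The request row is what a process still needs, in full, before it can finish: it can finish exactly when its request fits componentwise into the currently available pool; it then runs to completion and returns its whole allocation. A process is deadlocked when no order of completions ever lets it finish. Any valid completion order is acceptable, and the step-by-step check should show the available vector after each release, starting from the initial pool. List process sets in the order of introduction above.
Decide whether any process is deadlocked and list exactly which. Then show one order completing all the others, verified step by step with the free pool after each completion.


Deadlocked: J8, J9, J2, J4 and J7.
Key observation: after J3, J5 the pool peaks at (1, 6), and each blocked process is short somewhere: J8 on type-B units; J9 on type-B units; J2 on type-B units; J4 on type-B units; J7 on type-A units.
The rest can finish in the order J3, J5. Check, step by step:
  pool = (1, 3)
  J3: need (1, 0) fits (1, 3); releases (0, 1), pool now (1, 4)
  J5: need (1, 4) fits (1, 4); releases (0, 2), pool now (1, 6)
None of the blocked processes ever fits:
  blocked: J8 wants (2, 3), pool (1, 6) — not enough type-B units
  blocked: J9 wants (2, 3), pool (1, 6) — not enough type-B units
  blocked: J2 wants (4, 1), pool (1, 6) — not enough type-B units
  blocked: J4 wants (4, 5), pool (1, 6) — not enough type-B units
  blocked: J7 wants (1, 8), pool (1, 6) — not enough type-A units


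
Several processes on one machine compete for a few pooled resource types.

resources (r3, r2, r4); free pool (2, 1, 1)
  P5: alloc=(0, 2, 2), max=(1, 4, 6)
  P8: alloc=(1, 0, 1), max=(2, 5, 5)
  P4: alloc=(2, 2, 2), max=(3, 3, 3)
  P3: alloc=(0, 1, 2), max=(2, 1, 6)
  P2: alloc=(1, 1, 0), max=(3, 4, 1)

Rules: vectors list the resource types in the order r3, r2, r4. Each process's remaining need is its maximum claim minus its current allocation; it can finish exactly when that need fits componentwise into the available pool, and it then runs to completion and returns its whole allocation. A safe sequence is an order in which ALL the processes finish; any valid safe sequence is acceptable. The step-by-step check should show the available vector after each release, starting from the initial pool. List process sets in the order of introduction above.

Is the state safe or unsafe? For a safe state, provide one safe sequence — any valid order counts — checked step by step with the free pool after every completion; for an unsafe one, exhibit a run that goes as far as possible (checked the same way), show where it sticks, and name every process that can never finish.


UNSAFE.
Key observation: P4, P2 can finish, but then (5, 4, 3) is all there is, and the blocked group's r4 demands exceed it.
A maximal execution: P4, P2 — then nothing else fits. Walking it through:
  pool = (2, 1, 1)
  P4 needs (1, 1, 1) <= (2, 1, 1) -> finishes; pool += (2, 2, 2) = (4, 3, 3)
  P2 needs (2, 3, 1) <= (4, 3, 3) -> finishes; pool += (1, 1, 0) = (5, 4, 3)
  P5 cannot run: need (1, 2, 4) vs free (5, 4, 3) (insufficient r4)
  P8 cannot run: need (1, 5, 4) vs free (5, 4, 3) (insufficient r2 and r4)
  P3 cannot run: need (2, 0, 4) vs free (5, 4, 3) (insufficient r4)
Processes that can never finish: P5, P8 and P3.
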